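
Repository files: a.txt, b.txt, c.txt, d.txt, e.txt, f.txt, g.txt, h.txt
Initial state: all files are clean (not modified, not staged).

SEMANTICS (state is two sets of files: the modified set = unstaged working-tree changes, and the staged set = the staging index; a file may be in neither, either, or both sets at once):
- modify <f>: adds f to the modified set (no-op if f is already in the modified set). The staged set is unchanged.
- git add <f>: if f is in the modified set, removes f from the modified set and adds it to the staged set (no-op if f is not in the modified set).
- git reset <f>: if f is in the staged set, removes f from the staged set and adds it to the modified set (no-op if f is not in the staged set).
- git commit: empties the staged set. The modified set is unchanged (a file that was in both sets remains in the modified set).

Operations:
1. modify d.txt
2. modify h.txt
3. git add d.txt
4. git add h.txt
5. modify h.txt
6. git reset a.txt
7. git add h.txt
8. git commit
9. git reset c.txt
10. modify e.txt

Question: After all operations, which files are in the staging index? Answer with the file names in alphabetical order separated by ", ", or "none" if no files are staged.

After op 1 (modify d.txt): modified={d.txt} staged={none}
After op 2 (modify h.txt): modified={d.txt, h.txt} staged={none}
After op 3 (git add d.txt): modified={h.txt} staged={d.txt}
After op 4 (git add h.txt): modified={none} staged={d.txt, h.txt}
After op 5 (modify h.txt): modified={h.txt} staged={d.txt, h.txt}
After op 6 (git reset a.txt): modified={h.txt} staged={d.txt, h.txt}
After op 7 (git add h.txt): modified={none} staged={d.txt, h.txt}
After op 8 (git commit): modified={none} staged={none}
After op 9 (git reset c.txt): modified={none} staged={none}
After op 10 (modify e.txt): modified={e.txt} staged={none}

Answer: none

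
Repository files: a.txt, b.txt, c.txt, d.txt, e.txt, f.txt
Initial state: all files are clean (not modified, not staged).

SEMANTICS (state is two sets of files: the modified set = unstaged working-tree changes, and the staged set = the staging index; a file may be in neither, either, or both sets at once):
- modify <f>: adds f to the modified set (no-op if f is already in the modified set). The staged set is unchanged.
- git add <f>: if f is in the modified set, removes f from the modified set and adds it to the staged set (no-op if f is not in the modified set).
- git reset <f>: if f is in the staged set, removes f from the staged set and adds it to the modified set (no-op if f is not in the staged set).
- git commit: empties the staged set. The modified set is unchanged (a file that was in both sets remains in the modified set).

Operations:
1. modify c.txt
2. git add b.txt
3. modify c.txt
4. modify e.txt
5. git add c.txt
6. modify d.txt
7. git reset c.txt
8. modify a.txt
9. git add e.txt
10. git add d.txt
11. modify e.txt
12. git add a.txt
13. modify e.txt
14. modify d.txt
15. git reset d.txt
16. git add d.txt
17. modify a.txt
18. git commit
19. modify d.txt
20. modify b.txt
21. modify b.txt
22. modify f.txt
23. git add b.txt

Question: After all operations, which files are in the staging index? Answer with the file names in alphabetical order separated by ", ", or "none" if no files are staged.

After op 1 (modify c.txt): modified={c.txt} staged={none}
After op 2 (git add b.txt): modified={c.txt} staged={none}
After op 3 (modify c.txt): modified={c.txt} staged={none}
After op 4 (modify e.txt): modified={c.txt, e.txt} staged={none}
After op 5 (git add c.txt): modified={e.txt} staged={c.txt}
After op 6 (modify d.txt): modified={d.txt, e.txt} staged={c.txt}
After op 7 (git reset c.txt): modified={c.txt, d.txt, e.txt} staged={none}
After op 8 (modify a.txt): modified={a.txt, c.txt, d.txt, e.txt} staged={none}
After op 9 (git add e.txt): modified={a.txt, c.txt, d.txt} staged={e.txt}
After op 10 (git add d.txt): modified={a.txt, c.txt} staged={d.txt, e.txt}
After op 11 (modify e.txt): modified={a.txt, c.txt, e.txt} staged={d.txt, e.txt}
After op 12 (git add a.txt): modified={c.txt, e.txt} staged={a.txt, d.txt, e.txt}
After op 13 (modify e.txt): modified={c.txt, e.txt} staged={a.txt, d.txt, e.txt}
After op 14 (modify d.txt): modified={c.txt, d.txt, e.txt} staged={a.txt, d.txt, e.txt}
After op 15 (git reset d.txt): modified={c.txt, d.txt, e.txt} staged={a.txt, e.txt}
After op 16 (git add d.txt): modified={c.txt, e.txt} staged={a.txt, d.txt, e.txt}
After op 17 (modify a.txt): modified={a.txt, c.txt, e.txt} staged={a.txt, d.txt, e.txt}
After op 18 (git commit): modified={a.txt, c.txt, e.txt} staged={none}
After op 19 (modify d.txt): modified={a.txt, c.txt, d.txt, e.txt} staged={none}
After op 20 (modify b.txt): modified={a.txt, b.txt, c.txt, d.txt, e.txt} staged={none}
After op 21 (modify b.txt): modified={a.txt, b.txt, c.txt, d.txt, e.txt} staged={none}
After op 22 (modify f.txt): modified={a.txt, b.txt, c.txt, d.txt, e.txt, f.txt} staged={none}
After op 23 (git add b.txt): modified={a.txt, c.txt, d.txt, e.txt, f.txt} staged={b.txt}

Answer: b.txt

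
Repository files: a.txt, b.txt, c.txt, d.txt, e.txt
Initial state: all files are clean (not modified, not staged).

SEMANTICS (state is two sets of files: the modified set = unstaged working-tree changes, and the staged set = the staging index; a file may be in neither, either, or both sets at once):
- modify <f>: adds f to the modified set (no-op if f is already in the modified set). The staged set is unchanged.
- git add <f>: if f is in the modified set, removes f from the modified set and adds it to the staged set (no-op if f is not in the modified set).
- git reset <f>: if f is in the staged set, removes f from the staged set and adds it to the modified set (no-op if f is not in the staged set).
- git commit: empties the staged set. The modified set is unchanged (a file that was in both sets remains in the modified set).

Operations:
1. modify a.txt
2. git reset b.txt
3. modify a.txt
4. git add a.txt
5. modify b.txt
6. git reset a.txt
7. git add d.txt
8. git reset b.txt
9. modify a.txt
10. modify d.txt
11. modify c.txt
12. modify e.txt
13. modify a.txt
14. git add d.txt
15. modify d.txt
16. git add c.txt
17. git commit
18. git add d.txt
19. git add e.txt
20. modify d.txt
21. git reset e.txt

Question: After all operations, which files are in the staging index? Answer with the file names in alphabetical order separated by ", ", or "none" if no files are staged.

Answer: d.txt

Derivation:
After op 1 (modify a.txt): modified={a.txt} staged={none}
After op 2 (git reset b.txt): modified={a.txt} staged={none}
After op 3 (modify a.txt): modified={a.txt} staged={none}
After op 4 (git add a.txt): modified={none} staged={a.txt}
After op 5 (modify b.txt): modified={b.txt} staged={a.txt}
After op 6 (git reset a.txt): modified={a.txt, b.txt} staged={none}
After op 7 (git add d.txt): modified={a.txt, b.txt} staged={none}
After op 8 (git reset b.txt): modified={a.txt, b.txt} staged={none}
After op 9 (modify a.txt): modified={a.txt, b.txt} staged={none}
After op 10 (modify d.txt): modified={a.txt, b.txt, d.txt} staged={none}
After op 11 (modify c.txt): modified={a.txt, b.txt, c.txt, d.txt} staged={none}
After op 12 (modify e.txt): modified={a.txt, b.txt, c.txt, d.txt, e.txt} staged={none}
After op 13 (modify a.txt): modified={a.txt, b.txt, c.txt, d.txt, e.txt} staged={none}
After op 14 (git add d.txt): modified={a.txt, b.txt, c.txt, e.txt} staged={d.txt}
After op 15 (modify d.txt): modified={a.txt, b.txt, c.txt, d.txt, e.txt} staged={d.txt}
After op 16 (git add c.txt): modified={a.txt, b.txt, d.txt, e.txt} staged={c.txt, d.txt}
After op 17 (git commit): modified={a.txt, b.txt, d.txt, e.txt} staged={none}
After op 18 (git add d.txt): modified={a.txt, b.txt, e.txt} staged={d.txt}
After op 19 (git add e.txt): modified={a.txt, b.txt} staged={d.txt, e.txt}
After op 20 (modify d.txt): modified={a.txt, b.txt, d.txt} staged={d.txt, e.txt}
After op 21 (git reset e.txt): modified={a.txt, b.txt, d.txt, e.txt} staged={d.txt}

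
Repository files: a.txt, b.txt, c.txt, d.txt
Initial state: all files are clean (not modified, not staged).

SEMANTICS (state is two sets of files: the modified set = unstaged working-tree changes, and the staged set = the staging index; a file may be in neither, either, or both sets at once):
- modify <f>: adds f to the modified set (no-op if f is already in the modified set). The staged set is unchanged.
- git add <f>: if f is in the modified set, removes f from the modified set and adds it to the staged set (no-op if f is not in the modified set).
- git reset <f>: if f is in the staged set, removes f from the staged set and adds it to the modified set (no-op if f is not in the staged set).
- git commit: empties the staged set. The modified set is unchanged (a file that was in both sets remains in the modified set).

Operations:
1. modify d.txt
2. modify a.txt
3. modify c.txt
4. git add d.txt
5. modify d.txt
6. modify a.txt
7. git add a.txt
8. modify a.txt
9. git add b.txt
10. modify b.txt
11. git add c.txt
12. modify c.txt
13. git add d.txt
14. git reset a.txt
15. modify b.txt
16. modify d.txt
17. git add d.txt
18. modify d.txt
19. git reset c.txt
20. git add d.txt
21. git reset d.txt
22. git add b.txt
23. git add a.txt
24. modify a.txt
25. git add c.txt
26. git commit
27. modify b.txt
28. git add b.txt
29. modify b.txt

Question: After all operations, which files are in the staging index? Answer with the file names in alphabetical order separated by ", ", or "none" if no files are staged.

Answer: b.txt

Derivation:
After op 1 (modify d.txt): modified={d.txt} staged={none}
After op 2 (modify a.txt): modified={a.txt, d.txt} staged={none}
After op 3 (modify c.txt): modified={a.txt, c.txt, d.txt} staged={none}
After op 4 (git add d.txt): modified={a.txt, c.txt} staged={d.txt}
After op 5 (modify d.txt): modified={a.txt, c.txt, d.txt} staged={d.txt}
After op 6 (modify a.txt): modified={a.txt, c.txt, d.txt} staged={d.txt}
After op 7 (git add a.txt): modified={c.txt, d.txt} staged={a.txt, d.txt}
After op 8 (modify a.txt): modified={a.txt, c.txt, d.txt} staged={a.txt, d.txt}
After op 9 (git add b.txt): modified={a.txt, c.txt, d.txt} staged={a.txt, d.txt}
After op 10 (modify b.txt): modified={a.txt, b.txt, c.txt, d.txt} staged={a.txt, d.txt}
After op 11 (git add c.txt): modified={a.txt, b.txt, d.txt} staged={a.txt, c.txt, d.txt}
After op 12 (modify c.txt): modified={a.txt, b.txt, c.txt, d.txt} staged={a.txt, c.txt, d.txt}
After op 13 (git add d.txt): modified={a.txt, b.txt, c.txt} staged={a.txt, c.txt, d.txt}
After op 14 (git reset a.txt): modified={a.txt, b.txt, c.txt} staged={c.txt, d.txt}
After op 15 (modify b.txt): modified={a.txt, b.txt, c.txt} staged={c.txt, d.txt}
After op 16 (modify d.txt): modified={a.txt, b.txt, c.txt, d.txt} staged={c.txt, d.txt}
After op 17 (git add d.txt): modified={a.txt, b.txt, c.txt} staged={c.txt, d.txt}
After op 18 (modify d.txt): modified={a.txt, b.txt, c.txt, d.txt} staged={c.txt, d.txt}
After op 19 (git reset c.txt): modified={a.txt, b.txt, c.txt, d.txt} staged={d.txt}
After op 20 (git add d.txt): modified={a.txt, b.txt, c.txt} staged={d.txt}
After op 21 (git reset d.txt): modified={a.txt, b.txt, c.txt, d.txt} staged={none}
After op 22 (git add b.txt): modified={a.txt, c.txt, d.txt} staged={b.txt}
After op 23 (git add a.txt): modified={c.txt, d.txt} staged={a.txt, b.txt}
After op 24 (modify a.txt): modified={a.txt, c.txt, d.txt} staged={a.txt, b.txt}
After op 25 (git add c.txt): modified={a.txt, d.txt} staged={a.txt, b.txt, c.txt}
After op 26 (git commit): modified={a.txt, d.txt} staged={none}
After op 27 (modify b.txt): modified={a.txt, b.txt, d.txt} staged={none}
After op 28 (git add b.txt): modified={a.txt, d.txt} staged={b.txt}
After op 29 (modify b.txt): modified={a.txt, b.txt, d.txt} staged={b.txt}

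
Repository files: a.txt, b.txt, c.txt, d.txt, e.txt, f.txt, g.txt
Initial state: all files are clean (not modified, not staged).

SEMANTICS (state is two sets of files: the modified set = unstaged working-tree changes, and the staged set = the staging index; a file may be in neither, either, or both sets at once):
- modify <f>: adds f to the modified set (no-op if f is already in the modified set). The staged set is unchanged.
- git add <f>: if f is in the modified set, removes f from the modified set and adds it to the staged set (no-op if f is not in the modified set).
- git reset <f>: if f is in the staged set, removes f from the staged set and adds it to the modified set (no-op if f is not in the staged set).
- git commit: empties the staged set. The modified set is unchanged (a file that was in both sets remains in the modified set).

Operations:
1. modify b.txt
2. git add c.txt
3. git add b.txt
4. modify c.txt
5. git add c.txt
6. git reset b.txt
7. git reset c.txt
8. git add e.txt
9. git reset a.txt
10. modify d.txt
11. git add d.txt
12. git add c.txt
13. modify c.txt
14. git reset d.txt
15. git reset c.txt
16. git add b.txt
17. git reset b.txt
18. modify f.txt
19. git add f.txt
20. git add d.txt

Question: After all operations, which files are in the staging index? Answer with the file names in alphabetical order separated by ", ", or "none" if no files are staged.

Answer: d.txt, f.txt

Derivation:
After op 1 (modify b.txt): modified={b.txt} staged={none}
After op 2 (git add c.txt): modified={b.txt} staged={none}
After op 3 (git add b.txt): modified={none} staged={b.txt}
After op 4 (modify c.txt): modified={c.txt} staged={b.txt}
After op 5 (git add c.txt): modified={none} staged={b.txt, c.txt}
After op 6 (git reset b.txt): modified={b.txt} staged={c.txt}
After op 7 (git reset c.txt): modified={b.txt, c.txt} staged={none}
After op 8 (git add e.txt): modified={b.txt, c.txt} staged={none}
After op 9 (git reset a.txt): modified={b.txt, c.txt} staged={none}
After op 10 (modify d.txt): modified={b.txt, c.txt, d.txt} staged={none}
After op 11 (git add d.txt): modified={b.txt, c.txt} staged={d.txt}
After op 12 (git add c.txt): modified={b.txt} staged={c.txt, d.txt}
After op 13 (modify c.txt): modified={b.txt, c.txt} staged={c.txt, d.txt}
After op 14 (git reset d.txt): modified={b.txt, c.txt, d.txt} staged={c.txt}
After op 15 (git reset c.txt): modified={b.txt, c.txt, d.txt} staged={none}
After op 16 (git add b.txt): modified={c.txt, d.txt} staged={b.txt}
After op 17 (git reset b.txt): modified={b.txt, c.txt, d.txt} staged={none}
After op 18 (modify f.txt): modified={b.txt, c.txt, d.txt, f.txt} staged={none}
After op 19 (git add f.txt): modified={b.txt, c.txt, d.txt} staged={f.txt}
After op 20 (git add d.txt): modified={b.txt, c.txt} staged={d.txt, f.txt}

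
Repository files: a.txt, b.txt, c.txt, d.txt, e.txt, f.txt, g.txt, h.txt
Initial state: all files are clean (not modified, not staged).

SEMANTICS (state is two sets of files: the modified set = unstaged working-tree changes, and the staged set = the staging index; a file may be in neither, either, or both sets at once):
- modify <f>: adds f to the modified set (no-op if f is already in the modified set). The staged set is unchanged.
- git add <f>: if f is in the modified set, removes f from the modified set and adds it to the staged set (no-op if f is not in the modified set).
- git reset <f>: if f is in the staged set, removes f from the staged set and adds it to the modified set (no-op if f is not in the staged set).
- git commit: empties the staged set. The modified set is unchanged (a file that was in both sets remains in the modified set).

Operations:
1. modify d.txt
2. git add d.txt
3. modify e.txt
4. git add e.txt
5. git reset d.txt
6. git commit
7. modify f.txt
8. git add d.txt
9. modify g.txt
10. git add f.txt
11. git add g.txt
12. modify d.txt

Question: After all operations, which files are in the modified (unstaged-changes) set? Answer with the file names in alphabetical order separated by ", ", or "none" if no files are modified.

After op 1 (modify d.txt): modified={d.txt} staged={none}
After op 2 (git add d.txt): modified={none} staged={d.txt}
After op 3 (modify e.txt): modified={e.txt} staged={d.txt}
After op 4 (git add e.txt): modified={none} staged={d.txt, e.txt}
After op 5 (git reset d.txt): modified={d.txt} staged={e.txt}
After op 6 (git commit): modified={d.txt} staged={none}
After op 7 (modify f.txt): modified={d.txt, f.txt} staged={none}
After op 8 (git add d.txt): modified={f.txt} staged={d.txt}
After op 9 (modify g.txt): modified={f.txt, g.txt} staged={d.txt}
After op 10 (git add f.txt): modified={g.txt} staged={d.txt, f.txt}
After op 11 (git add g.txt): modified={none} staged={d.txt, f.txt, g.txt}
After op 12 (modify d.txt): modified={d.txt} staged={d.txt, f.txt, g.txt}

Answer: d.txt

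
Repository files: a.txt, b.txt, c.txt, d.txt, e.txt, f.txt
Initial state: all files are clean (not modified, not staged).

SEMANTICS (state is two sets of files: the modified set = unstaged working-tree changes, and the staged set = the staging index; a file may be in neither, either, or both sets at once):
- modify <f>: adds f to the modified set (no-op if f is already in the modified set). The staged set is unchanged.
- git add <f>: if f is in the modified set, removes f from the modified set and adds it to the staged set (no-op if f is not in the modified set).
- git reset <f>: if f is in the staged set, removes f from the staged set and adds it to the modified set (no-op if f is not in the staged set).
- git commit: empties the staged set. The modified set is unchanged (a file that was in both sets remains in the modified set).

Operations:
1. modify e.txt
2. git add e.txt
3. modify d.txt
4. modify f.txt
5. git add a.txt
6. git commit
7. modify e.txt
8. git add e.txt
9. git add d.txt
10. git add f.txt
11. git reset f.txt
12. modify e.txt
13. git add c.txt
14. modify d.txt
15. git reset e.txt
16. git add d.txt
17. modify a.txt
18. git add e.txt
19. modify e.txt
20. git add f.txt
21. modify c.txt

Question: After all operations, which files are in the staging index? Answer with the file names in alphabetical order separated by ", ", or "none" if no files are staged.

Answer: d.txt, e.txt, f.txt

Derivation:
After op 1 (modify e.txt): modified={e.txt} staged={none}
After op 2 (git add e.txt): modified={none} staged={e.txt}
After op 3 (modify d.txt): modified={d.txt} staged={e.txt}
After op 4 (modify f.txt): modified={d.txt, f.txt} staged={e.txt}
After op 5 (git add a.txt): modified={d.txt, f.txt} staged={e.txt}
After op 6 (git commit): modified={d.txt, f.txt} staged={none}
After op 7 (modify e.txt): modified={d.txt, e.txt, f.txt} staged={none}
After op 8 (git add e.txt): modified={d.txt, f.txt} staged={e.txt}
After op 9 (git add d.txt): modified={f.txt} staged={d.txt, e.txt}
After op 10 (git add f.txt): modified={none} staged={d.txt, e.txt, f.txt}
After op 11 (git reset f.txt): modified={f.txt} staged={d.txt, e.txt}
After op 12 (modify e.txt): modified={e.txt, f.txt} staged={d.txt, e.txt}
After op 13 (git add c.txt): modified={e.txt, f.txt} staged={d.txt, e.txt}
After op 14 (modify d.txt): modified={d.txt, e.txt, f.txt} staged={d.txt, e.txt}
After op 15 (git reset e.txt): modified={d.txt, e.txt, f.txt} staged={d.txt}
After op 16 (git add d.txt): modified={e.txt, f.txt} staged={d.txt}
After op 17 (modify a.txt): modified={a.txt, e.txt, f.txt} staged={d.txt}
After op 18 (git add e.txt): modified={a.txt, f.txt} staged={d.txt, e.txt}
After op 19 (modify e.txt): modified={a.txt, e.txt, f.txt} staged={d.txt, e.txt}
After op 20 (git add f.txt): modified={a.txt, e.txt} staged={d.txt, e.txt, f.txt}
After op 21 (modify c.txt): modified={a.txt, c.txt, e.txt} staged={d.txt, e.txt, f.txt}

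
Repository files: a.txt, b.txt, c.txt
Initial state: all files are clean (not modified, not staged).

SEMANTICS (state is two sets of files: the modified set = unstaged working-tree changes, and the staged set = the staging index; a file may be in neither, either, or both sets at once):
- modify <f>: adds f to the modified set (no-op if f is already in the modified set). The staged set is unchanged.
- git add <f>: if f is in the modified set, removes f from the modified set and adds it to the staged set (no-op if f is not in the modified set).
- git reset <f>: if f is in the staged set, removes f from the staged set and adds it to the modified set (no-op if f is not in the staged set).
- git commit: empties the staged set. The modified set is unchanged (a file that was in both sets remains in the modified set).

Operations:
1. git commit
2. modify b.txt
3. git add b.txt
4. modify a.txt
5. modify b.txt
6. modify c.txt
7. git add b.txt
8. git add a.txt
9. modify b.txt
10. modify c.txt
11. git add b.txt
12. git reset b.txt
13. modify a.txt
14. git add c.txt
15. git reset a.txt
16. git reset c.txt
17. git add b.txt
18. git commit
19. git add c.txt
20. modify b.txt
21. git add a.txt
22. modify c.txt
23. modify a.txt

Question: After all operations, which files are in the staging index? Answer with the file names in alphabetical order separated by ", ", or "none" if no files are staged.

Answer: a.txt, c.txt

Derivation:
After op 1 (git commit): modified={none} staged={none}
After op 2 (modify b.txt): modified={b.txt} staged={none}
After op 3 (git add b.txt): modified={none} staged={b.txt}
After op 4 (modify a.txt): modified={a.txt} staged={b.txt}
After op 5 (modify b.txt): modified={a.txt, b.txt} staged={b.txt}
After op 6 (modify c.txt): modified={a.txt, b.txt, c.txt} staged={b.txt}
After op 7 (git add b.txt): modified={a.txt, c.txt} staged={b.txt}
After op 8 (git add a.txt): modified={c.txt} staged={a.txt, b.txt}
After op 9 (modify b.txt): modified={b.txt, c.txt} staged={a.txt, b.txt}
After op 10 (modify c.txt): modified={b.txt, c.txt} staged={a.txt, b.txt}
After op 11 (git add b.txt): modified={c.txt} staged={a.txt, b.txt}
After op 12 (git reset b.txt): modified={b.txt, c.txt} staged={a.txt}
After op 13 (modify a.txt): modified={a.txt, b.txt, c.txt} staged={a.txt}
After op 14 (git add c.txt): modified={a.txt, b.txt} staged={a.txt, c.txt}
After op 15 (git reset a.txt): modified={a.txt, b.txt} staged={c.txt}
After op 16 (git reset c.txt): modified={a.txt, b.txt, c.txt} staged={none}
After op 17 (git add b.txt): modified={a.txt, c.txt} staged={b.txt}
After op 18 (git commit): modified={a.txt, c.txt} staged={none}
After op 19 (git add c.txt): modified={a.txt} staged={c.txt}
After op 20 (modify b.txt): modified={a.txt, b.txt} staged={c.txt}
After op 21 (git add a.txt): modified={b.txt} staged={a.txt, c.txt}
After op 22 (modify c.txt): modified={b.txt, c.txt} staged={a.txt, c.txt}
After op 23 (modify a.txt): modified={a.txt, b.txt, c.txt} staged={a.txt, c.txt}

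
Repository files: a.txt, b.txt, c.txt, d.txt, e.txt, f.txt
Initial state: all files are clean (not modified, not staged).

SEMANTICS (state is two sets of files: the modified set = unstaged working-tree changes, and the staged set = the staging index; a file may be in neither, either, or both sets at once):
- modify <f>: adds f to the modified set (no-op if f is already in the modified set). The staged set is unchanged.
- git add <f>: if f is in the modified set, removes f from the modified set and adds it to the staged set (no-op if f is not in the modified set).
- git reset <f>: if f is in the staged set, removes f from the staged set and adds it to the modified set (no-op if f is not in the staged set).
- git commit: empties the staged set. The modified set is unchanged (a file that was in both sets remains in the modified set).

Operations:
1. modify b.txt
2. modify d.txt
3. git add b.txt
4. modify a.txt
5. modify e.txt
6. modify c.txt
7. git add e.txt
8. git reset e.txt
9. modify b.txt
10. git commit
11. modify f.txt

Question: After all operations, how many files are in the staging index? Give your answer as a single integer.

After op 1 (modify b.txt): modified={b.txt} staged={none}
After op 2 (modify d.txt): modified={b.txt, d.txt} staged={none}
After op 3 (git add b.txt): modified={d.txt} staged={b.txt}
After op 4 (modify a.txt): modified={a.txt, d.txt} staged={b.txt}
After op 5 (modify e.txt): modified={a.txt, d.txt, e.txt} staged={b.txt}
After op 6 (modify c.txt): modified={a.txt, c.txt, d.txt, e.txt} staged={b.txt}
After op 7 (git add e.txt): modified={a.txt, c.txt, d.txt} staged={b.txt, e.txt}
After op 8 (git reset e.txt): modified={a.txt, c.txt, d.txt, e.txt} staged={b.txt}
After op 9 (modify b.txt): modified={a.txt, b.txt, c.txt, d.txt, e.txt} staged={b.txt}
After op 10 (git commit): modified={a.txt, b.txt, c.txt, d.txt, e.txt} staged={none}
After op 11 (modify f.txt): modified={a.txt, b.txt, c.txt, d.txt, e.txt, f.txt} staged={none}
Final staged set: {none} -> count=0

Answer: 0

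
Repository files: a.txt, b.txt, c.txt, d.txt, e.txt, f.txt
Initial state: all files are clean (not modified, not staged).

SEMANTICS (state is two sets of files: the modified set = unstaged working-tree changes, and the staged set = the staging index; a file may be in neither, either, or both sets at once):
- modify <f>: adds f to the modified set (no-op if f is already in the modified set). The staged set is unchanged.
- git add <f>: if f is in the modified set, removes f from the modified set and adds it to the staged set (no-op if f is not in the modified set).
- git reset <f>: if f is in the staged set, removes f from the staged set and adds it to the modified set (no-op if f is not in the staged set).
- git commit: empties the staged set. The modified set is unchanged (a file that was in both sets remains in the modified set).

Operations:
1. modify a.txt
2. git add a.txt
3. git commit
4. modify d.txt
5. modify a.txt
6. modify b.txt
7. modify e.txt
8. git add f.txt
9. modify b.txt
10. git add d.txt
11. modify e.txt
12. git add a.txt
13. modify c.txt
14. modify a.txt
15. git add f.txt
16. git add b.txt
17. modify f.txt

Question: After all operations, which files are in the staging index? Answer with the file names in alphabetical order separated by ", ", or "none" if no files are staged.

Answer: a.txt, b.txt, d.txt

Derivation:
After op 1 (modify a.txt): modified={a.txt} staged={none}
After op 2 (git add a.txt): modified={none} staged={a.txt}
After op 3 (git commit): modified={none} staged={none}
After op 4 (modify d.txt): modified={d.txt} staged={none}
After op 5 (modify a.txt): modified={a.txt, d.txt} staged={none}
After op 6 (modify b.txt): modified={a.txt, b.txt, d.txt} staged={none}
After op 7 (modify e.txt): modified={a.txt, b.txt, d.txt, e.txt} staged={none}
After op 8 (git add f.txt): modified={a.txt, b.txt, d.txt, e.txt} staged={none}
After op 9 (modify b.txt): modified={a.txt, b.txt, d.txt, e.txt} staged={none}
After op 10 (git add d.txt): modified={a.txt, b.txt, e.txt} staged={d.txt}
After op 11 (modify e.txt): modified={a.txt, b.txt, e.txt} staged={d.txt}
After op 12 (git add a.txt): modified={b.txt, e.txt} staged={a.txt, d.txt}
After op 13 (modify c.txt): modified={b.txt, c.txt, e.txt} staged={a.txt, d.txt}
After op 14 (modify a.txt): modified={a.txt, b.txt, c.txt, e.txt} staged={a.txt, d.txt}
After op 15 (git add f.txt): modified={a.txt, b.txt, c.txt, e.txt} staged={a.txt, d.txt}
After op 16 (git add b.txt): modified={a.txt, c.txt, e.txt} staged={a.txt, b.txt, d.txt}
After op 17 (modify f.txt): modified={a.txt, c.txt, e.txt, f.txt} staged={a.txt, b.txt, d.txt}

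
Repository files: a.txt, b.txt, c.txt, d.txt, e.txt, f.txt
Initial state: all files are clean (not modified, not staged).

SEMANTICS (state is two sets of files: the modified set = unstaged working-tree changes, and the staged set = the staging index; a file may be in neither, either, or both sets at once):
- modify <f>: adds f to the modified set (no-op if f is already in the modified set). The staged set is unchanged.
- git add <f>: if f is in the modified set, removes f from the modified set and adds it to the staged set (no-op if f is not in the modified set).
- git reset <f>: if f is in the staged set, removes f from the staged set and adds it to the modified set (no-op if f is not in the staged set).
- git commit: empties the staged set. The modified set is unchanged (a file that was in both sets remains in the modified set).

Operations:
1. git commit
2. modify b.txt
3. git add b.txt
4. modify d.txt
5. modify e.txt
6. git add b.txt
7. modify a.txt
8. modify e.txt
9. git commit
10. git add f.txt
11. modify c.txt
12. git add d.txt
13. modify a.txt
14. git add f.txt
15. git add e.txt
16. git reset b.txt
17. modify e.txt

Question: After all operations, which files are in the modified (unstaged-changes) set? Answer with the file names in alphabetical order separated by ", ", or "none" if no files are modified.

After op 1 (git commit): modified={none} staged={none}
After op 2 (modify b.txt): modified={b.txt} staged={none}
After op 3 (git add b.txt): modified={none} staged={b.txt}
After op 4 (modify d.txt): modified={d.txt} staged={b.txt}
After op 5 (modify e.txt): modified={d.txt, e.txt} staged={b.txt}
After op 6 (git add b.txt): modified={d.txt, e.txt} staged={b.txt}
After op 7 (modify a.txt): modified={a.txt, d.txt, e.txt} staged={b.txt}
After op 8 (modify e.txt): modified={a.txt, d.txt, e.txt} staged={b.txt}
After op 9 (git commit): modified={a.txt, d.txt, e.txt} staged={none}
After op 10 (git add f.txt): modified={a.txt, d.txt, e.txt} staged={none}
After op 11 (modify c.txt): modified={a.txt, c.txt, d.txt, e.txt} staged={none}
After op 12 (git add d.txt): modified={a.txt, c.txt, e.txt} staged={d.txt}
After op 13 (modify a.txt): modified={a.txt, c.txt, e.txt} staged={d.txt}
After op 14 (git add f.txt): modified={a.txt, c.txt, e.txt} staged={d.txt}
After op 15 (git add e.txt): modified={a.txt, c.txt} staged={d.txt, e.txt}
After op 16 (git reset b.txt): modified={a.txt, c.txt} staged={d.txt, e.txt}
After op 17 (modify e.txt): modified={a.txt, c.txt, e.txt} staged={d.txt, e.txt}

Answer: a.txt, c.txt, e.txt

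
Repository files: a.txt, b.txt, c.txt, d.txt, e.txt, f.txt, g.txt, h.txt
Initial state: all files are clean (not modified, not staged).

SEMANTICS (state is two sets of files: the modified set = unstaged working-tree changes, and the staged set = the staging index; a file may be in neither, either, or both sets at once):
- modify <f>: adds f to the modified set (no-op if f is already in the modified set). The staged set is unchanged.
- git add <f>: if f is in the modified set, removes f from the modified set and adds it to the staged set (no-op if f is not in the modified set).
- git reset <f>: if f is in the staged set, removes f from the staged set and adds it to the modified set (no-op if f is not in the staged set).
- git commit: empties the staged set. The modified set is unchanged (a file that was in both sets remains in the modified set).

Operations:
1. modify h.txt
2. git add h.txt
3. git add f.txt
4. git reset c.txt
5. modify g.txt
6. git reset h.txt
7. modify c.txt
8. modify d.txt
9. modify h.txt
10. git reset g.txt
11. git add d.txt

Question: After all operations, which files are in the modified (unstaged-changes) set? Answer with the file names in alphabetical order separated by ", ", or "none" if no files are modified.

Answer: c.txt, g.txt, h.txt

Derivation:
After op 1 (modify h.txt): modified={h.txt} staged={none}
After op 2 (git add h.txt): modified={none} staged={h.txt}
After op 3 (git add f.txt): modified={none} staged={h.txt}
After op 4 (git reset c.txt): modified={none} staged={h.txt}
After op 5 (modify g.txt): modified={g.txt} staged={h.txt}
After op 6 (git reset h.txt): modified={g.txt, h.txt} staged={none}
After op 7 (modify c.txt): modified={c.txt, g.txt, h.txt} staged={none}
After op 8 (modify d.txt): modified={c.txt, d.txt, g.txt, h.txt} staged={none}
After op 9 (modify h.txt): modified={c.txt, d.txt, g.txt, h.txt} staged={none}
After op 10 (git reset g.txt): modified={c.txt, d.txt, g.txt, h.txt} staged={none}
After op 11 (git add d.txt): modified={c.txt, g.txt, h.txt} staged={d.txt}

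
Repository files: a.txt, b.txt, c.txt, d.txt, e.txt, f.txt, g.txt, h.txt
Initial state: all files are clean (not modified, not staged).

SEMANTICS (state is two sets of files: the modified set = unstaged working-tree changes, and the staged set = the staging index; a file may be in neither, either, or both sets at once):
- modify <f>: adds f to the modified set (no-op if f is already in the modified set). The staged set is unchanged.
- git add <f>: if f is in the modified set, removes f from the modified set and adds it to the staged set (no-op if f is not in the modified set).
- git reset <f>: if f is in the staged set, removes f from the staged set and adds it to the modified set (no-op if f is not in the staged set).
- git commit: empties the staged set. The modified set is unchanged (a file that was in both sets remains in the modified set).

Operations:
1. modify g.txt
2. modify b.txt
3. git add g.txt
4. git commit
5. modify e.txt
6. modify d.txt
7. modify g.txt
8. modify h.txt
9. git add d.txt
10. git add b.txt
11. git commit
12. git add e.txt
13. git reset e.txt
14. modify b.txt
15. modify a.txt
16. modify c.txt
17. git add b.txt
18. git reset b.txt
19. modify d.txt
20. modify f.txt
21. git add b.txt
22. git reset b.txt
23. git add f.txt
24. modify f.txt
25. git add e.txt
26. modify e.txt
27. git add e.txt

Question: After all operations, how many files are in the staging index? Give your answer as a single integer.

Answer: 2

Derivation:
After op 1 (modify g.txt): modified={g.txt} staged={none}
After op 2 (modify b.txt): modified={b.txt, g.txt} staged={none}
After op 3 (git add g.txt): modified={b.txt} staged={g.txt}
After op 4 (git commit): modified={b.txt} staged={none}
After op 5 (modify e.txt): modified={b.txt, e.txt} staged={none}
After op 6 (modify d.txt): modified={b.txt, d.txt, e.txt} staged={none}
After op 7 (modify g.txt): modified={b.txt, d.txt, e.txt, g.txt} staged={none}
After op 8 (modify h.txt): modified={b.txt, d.txt, e.txt, g.txt, h.txt} staged={none}
After op 9 (git add d.txt): modified={b.txt, e.txt, g.txt, h.txt} staged={d.txt}
After op 10 (git add b.txt): modified={e.txt, g.txt, h.txt} staged={b.txt, d.txt}
After op 11 (git commit): modified={e.txt, g.txt, h.txt} staged={none}
After op 12 (git add e.txt): modified={g.txt, h.txt} staged={e.txt}
After op 13 (git reset e.txt): modified={e.txt, g.txt, h.txt} staged={none}
After op 14 (modify b.txt): modified={b.txt, e.txt, g.txt, h.txt} staged={none}
After op 15 (modify a.txt): modified={a.txt, b.txt, e.txt, g.txt, h.txt} staged={none}
After op 16 (modify c.txt): modified={a.txt, b.txt, c.txt, e.txt, g.txt, h.txt} staged={none}
After op 17 (git add b.txt): modified={a.txt, c.txt, e.txt, g.txt, h.txt} staged={b.txt}
After op 18 (git reset b.txt): modified={a.txt, b.txt, c.txt, e.txt, g.txt, h.txt} staged={none}
After op 19 (modify d.txt): modified={a.txt, b.txt, c.txt, d.txt, e.txt, g.txt, h.txt} staged={none}
After op 20 (modify f.txt): modified={a.txt, b.txt, c.txt, d.txt, e.txt, f.txt, g.txt, h.txt} staged={none}
After op 21 (git add b.txt): modified={a.txt, c.txt, d.txt, e.txt, f.txt, g.txt, h.txt} staged={b.txt}
After op 22 (git reset b.txt): modified={a.txt, b.txt, c.txt, d.txt, e.txt, f.txt, g.txt, h.txt} staged={none}
After op 23 (git add f.txt): modified={a.txt, b.txt, c.txt, d.txt, e.txt, g.txt, h.txt} staged={f.txt}
After op 24 (modify f.txt): modified={a.txt, b.txt, c.txt, d.txt, e.txt, f.txt, g.txt, h.txt} staged={f.txt}
After op 25 (git add e.txt): modified={a.txt, b.txt, c.txt, d.txt, f.txt, g.txt, h.txt} staged={e.txt, f.txt}
After op 26 (modify e.txt): modified={a.txt, b.txt, c.txt, d.txt, e.txt, f.txt, g.txt, h.txt} staged={e.txt, f.txt}
After op 27 (git add e.txt): modified={a.txt, b.txt, c.txt, d.txt, f.txt, g.txt, h.txt} staged={e.txt, f.txt}
Final staged set: {e.txt, f.txt} -> count=2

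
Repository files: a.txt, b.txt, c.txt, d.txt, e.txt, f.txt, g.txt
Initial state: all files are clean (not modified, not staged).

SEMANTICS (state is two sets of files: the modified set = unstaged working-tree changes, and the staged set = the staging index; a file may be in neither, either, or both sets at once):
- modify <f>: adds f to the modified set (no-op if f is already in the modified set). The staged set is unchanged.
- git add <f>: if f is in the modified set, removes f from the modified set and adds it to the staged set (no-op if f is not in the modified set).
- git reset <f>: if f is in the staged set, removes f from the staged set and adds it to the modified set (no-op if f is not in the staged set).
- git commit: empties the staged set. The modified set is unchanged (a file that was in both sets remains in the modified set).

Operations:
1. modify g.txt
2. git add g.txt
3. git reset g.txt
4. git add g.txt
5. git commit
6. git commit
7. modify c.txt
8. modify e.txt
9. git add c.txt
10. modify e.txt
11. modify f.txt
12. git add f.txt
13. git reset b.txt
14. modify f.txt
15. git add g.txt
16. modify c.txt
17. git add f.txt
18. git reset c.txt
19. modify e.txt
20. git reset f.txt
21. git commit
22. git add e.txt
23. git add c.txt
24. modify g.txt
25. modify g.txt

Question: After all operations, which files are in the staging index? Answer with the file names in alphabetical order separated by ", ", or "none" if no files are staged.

Answer: c.txt, e.txt

Derivation:
After op 1 (modify g.txt): modified={g.txt} staged={none}
After op 2 (git add g.txt): modified={none} staged={g.txt}
After op 3 (git reset g.txt): modified={g.txt} staged={none}
After op 4 (git add g.txt): modified={none} staged={g.txt}
After op 5 (git commit): modified={none} staged={none}
After op 6 (git commit): modified={none} staged={none}
After op 7 (modify c.txt): modified={c.txt} staged={none}
After op 8 (modify e.txt): modified={c.txt, e.txt} staged={none}
After op 9 (git add c.txt): modified={e.txt} staged={c.txt}
After op 10 (modify e.txt): modified={e.txt} staged={c.txt}
After op 11 (modify f.txt): modified={e.txt, f.txt} staged={c.txt}
After op 12 (git add f.txt): modified={e.txt} staged={c.txt, f.txt}
After op 13 (git reset b.txt): modified={e.txt} staged={c.txt, f.txt}
After op 14 (modify f.txt): modified={e.txt, f.txt} staged={c.txt, f.txt}
After op 15 (git add g.txt): modified={e.txt, f.txt} staged={c.txt, f.txt}
After op 16 (modify c.txt): modified={c.txt, e.txt, f.txt} staged={c.txt, f.txt}
After op 17 (git add f.txt): modified={c.txt, e.txt} staged={c.txt, f.txt}
After op 18 (git reset c.txt): modified={c.txt, e.txt} staged={f.txt}
After op 19 (modify e.txt): modified={c.txt, e.txt} staged={f.txt}
After op 20 (git reset f.txt): modified={c.txt, e.txt, f.txt} staged={none}
After op 21 (git commit): modified={c.txt, e.txt, f.txt} staged={none}
After op 22 (git add e.txt): modified={c.txt, f.txt} staged={e.txt}
After op 23 (git add c.txt): modified={f.txt} staged={c.txt, e.txt}
After op 24 (modify g.txt): modified={f.txt, g.txt} staged={c.txt, e.txt}
After op 25 (modify g.txt): modified={f.txt, g.txt} staged={c.txt, e.txt}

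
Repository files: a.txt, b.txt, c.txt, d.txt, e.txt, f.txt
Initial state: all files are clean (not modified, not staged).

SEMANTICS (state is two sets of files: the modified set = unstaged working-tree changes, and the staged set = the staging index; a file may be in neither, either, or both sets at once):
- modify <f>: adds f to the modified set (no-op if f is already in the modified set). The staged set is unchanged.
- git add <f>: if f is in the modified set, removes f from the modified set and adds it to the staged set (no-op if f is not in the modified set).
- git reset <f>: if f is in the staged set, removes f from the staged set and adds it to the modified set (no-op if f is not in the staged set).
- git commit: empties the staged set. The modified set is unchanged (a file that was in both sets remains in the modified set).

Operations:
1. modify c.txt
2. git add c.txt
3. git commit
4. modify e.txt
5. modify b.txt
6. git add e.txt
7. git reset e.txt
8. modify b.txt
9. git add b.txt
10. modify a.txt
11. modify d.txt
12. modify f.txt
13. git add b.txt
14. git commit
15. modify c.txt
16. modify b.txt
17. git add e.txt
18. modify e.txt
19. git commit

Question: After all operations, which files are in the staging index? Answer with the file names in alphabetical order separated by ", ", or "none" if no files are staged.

Answer: none

Derivation:
After op 1 (modify c.txt): modified={c.txt} staged={none}
After op 2 (git add c.txt): modified={none} staged={c.txt}
After op 3 (git commit): modified={none} staged={none}
After op 4 (modify e.txt): modified={e.txt} staged={none}
After op 5 (modify b.txt): modified={b.txt, e.txt} staged={none}
After op 6 (git add e.txt): modified={b.txt} staged={e.txt}
After op 7 (git reset e.txt): modified={b.txt, e.txt} staged={none}
After op 8 (modify b.txt): modified={b.txt, e.txt} staged={none}
After op 9 (git add b.txt): modified={e.txt} staged={b.txt}
After op 10 (modify a.txt): modified={a.txt, e.txt} staged={b.txt}
After op 11 (modify d.txt): modified={a.txt, d.txt, e.txt} staged={b.txt}
After op 12 (modify f.txt): modified={a.txt, d.txt, e.txt, f.txt} staged={b.txt}
After op 13 (git add b.txt): modified={a.txt, d.txt, e.txt, f.txt} staged={b.txt}
After op 14 (git commit): modified={a.txt, d.txt, e.txt, f.txt} staged={none}
After op 15 (modify c.txt): modified={a.txt, c.txt, d.txt, e.txt, f.txt} staged={none}
After op 16 (modify b.txt): modified={a.txt, b.txt, c.txt, d.txt, e.txt, f.txt} staged={none}
After op 17 (git add e.txt): modified={a.txt, b.txt, c.txt, d.txt, f.txt} staged={e.txt}
After op 18 (modify e.txt): modified={a.txt, b.txt, c.txt, d.txt, e.txt, f.txt} staged={e.txt}
After op 19 (git commit): modified={a.txt, b.txt, c.txt, d.txt, e.txt, f.txt} staged={none}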